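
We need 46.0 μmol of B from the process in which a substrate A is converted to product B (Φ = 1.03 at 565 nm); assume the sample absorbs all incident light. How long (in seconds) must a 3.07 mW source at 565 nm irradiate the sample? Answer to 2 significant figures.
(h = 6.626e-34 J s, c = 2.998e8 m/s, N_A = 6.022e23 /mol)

t ≈ 3100 s

Product: 46.0 μmol = 4.60e-5 mol.
Photons that must be absorbed: 4.60e-5 / 1.03 = 4.466e-5 mol.
Photon energy: hc/λ = 3.516e-19 J; per mole, 2.117e5 J mol⁻¹.
Energy required: 4.466e-5 × 2.117e5 = 9.455 J.
Time: 9.455 J / 0.00307 W = 3100 s.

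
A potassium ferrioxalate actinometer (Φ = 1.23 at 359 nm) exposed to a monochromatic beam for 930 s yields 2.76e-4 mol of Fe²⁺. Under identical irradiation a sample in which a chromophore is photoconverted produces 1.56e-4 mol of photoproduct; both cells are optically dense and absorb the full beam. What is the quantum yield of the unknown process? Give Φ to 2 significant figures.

Photons absorbed by the actinometer: 2.76e-4 / 1.23 = 2.244e-4 mol.
Φ(unknown) = 1.56e-4 / 2.244e-4 = 0.70.

Φ = 0.70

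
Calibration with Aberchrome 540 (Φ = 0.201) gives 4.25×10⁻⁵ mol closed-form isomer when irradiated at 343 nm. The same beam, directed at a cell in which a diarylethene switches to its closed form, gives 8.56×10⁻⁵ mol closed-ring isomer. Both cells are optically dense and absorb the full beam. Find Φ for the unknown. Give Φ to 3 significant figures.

Φ = 0.405

Photons absorbed by the actinometer: 4.25×10⁻⁵ / 0.201 = 2.114×10⁻⁴ mol.
Φ(unknown) = 8.56×10⁻⁵ / 2.114×10⁻⁴ = 0.405.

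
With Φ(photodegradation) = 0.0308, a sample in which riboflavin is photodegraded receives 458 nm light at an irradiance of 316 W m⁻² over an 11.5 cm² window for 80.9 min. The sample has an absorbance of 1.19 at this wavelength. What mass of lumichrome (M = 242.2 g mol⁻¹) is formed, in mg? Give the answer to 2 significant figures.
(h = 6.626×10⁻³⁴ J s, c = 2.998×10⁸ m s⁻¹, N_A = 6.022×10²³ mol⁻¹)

Photon energy at 458 nm: hc/λ = (6.626×10⁻³⁴)(2.998×10⁸)/(458×10⁻⁹) = 4.337×10⁻¹⁹ J.
Energy delivered: (316 W m⁻²)(11.5×10⁻⁴ m²)(4854 s) = 1764 J.
Photons incident: 1764 / 4.337×10⁻¹⁹ = 4.067×10²¹, i.e. 4.067×10²¹/6.022×10²³ = 0.006754 mol.
Fraction absorbed: 1 − 10^(−1.19) = 0.9354.
Photons absorbed: 0.9354 × 0.006754 = 0.006318 mol.
Product: Φ × n_abs = 0.0308 × 0.006318 = 1.946×10⁻⁴ mol.
Mass: 1.946×10⁻⁴ × 242.2 = 0.04713 g = 47 mg.

47 mg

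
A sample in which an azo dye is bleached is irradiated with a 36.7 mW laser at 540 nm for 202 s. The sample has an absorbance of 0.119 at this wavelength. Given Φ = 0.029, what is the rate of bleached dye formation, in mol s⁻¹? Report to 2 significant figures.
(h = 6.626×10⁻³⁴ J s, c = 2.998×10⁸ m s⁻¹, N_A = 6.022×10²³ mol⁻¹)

Photon energy at 540 nm: hc/λ = (6.626×10⁻³⁴)(2.998×10⁸)/(540×10⁻⁹) = 3.679×10⁻¹⁹ J.
Energy delivered: (36.7 mW)(202 s) = 7.413 J.
Photons incident: 7.413 / 3.679×10⁻¹⁹ = 2.015×10¹⁹, i.e. 2.015×10¹⁹/6.022×10²³ = 3.346×10⁻⁵ mol.
Fraction absorbed: 1 − 10^(−0.119) = 0.2397.
Photons absorbed: 0.2397 × 3.346×10⁻⁵ = 8.020×10⁻⁶ mol.
Product formed: 0.029 × 8.020×10⁻⁶ = 2.326×10⁻⁷ mol.
Rate: 2.326×10⁻⁷ / 202 s = 1.2×10⁻⁹ mol s⁻¹.

1.2×10⁻⁹ mol s⁻¹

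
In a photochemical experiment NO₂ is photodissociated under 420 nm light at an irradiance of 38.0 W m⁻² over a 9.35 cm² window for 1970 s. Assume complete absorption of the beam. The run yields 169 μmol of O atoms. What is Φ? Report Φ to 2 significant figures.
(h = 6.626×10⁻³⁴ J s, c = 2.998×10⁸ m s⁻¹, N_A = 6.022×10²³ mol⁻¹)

Φ = 0.69

Product: 169 μmol = 1.69×10⁻⁴ mol.
Photon energy at 420 nm: hc/λ = (6.626×10⁻³⁴)(2.998×10⁸)/(420×10⁻⁹) = 4.730×10⁻¹⁹ J.
Energy delivered: (38.0 W m⁻²)(9.35×10⁻⁴ m²)(1970 s) = 69.99 J.
Photons incident: 69.99 / 4.730×10⁻¹⁹ = 1.480×10²⁰, i.e. 1.480×10²⁰/6.022×10²³ = 2.458×10⁻⁴ mol.
Φ = 1.69×10⁻⁴ mol / 2.458×10⁻⁴ mol photons = 0.69.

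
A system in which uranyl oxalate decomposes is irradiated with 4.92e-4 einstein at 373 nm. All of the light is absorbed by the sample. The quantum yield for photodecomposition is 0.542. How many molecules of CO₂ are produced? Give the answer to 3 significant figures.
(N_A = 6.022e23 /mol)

Product: Φ × n_abs = 0.542 × 4.92e-4 = 2.667e-4 mol.
As a count: 2.667e-4 × 6.022e23 = 1.61e20.

1.61e20 molecules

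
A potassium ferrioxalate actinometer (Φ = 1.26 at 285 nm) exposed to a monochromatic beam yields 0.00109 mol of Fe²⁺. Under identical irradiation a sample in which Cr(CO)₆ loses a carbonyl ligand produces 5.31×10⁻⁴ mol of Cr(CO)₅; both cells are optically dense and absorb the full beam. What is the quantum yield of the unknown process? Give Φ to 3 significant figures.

Φ = 0.614

Photons absorbed by the actinometer: 0.00109 / 1.26 = 8.651×10⁻⁴ mol.
Φ(unknown) = 5.31×10⁻⁴ / 8.651×10⁻⁴ = 0.614.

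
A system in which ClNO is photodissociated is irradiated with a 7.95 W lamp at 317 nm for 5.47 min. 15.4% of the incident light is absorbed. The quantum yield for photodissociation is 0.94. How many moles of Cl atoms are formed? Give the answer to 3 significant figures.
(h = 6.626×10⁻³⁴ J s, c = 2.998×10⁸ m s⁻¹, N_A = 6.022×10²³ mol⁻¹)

Photon energy at 317 nm: hc/λ = (6.626×10⁻³⁴)(2.998×10⁸)/(317×10⁻⁹) = 6.266×10⁻¹⁹ J.
Energy delivered: (7.95 W)(328.2 s) = 2609 J.
Photons incident: 2609 / 6.266×10⁻¹⁹ = 4.164×10²¹, i.e. 4.164×10²¹/6.022×10²³ = 0.006915 mol.
Photons absorbed: 0.154 × 0.006915 = 0.001065 mol.
Product: Φ × n_abs = 0.94 × 0.001065 = 0.001001 mol.

0.00100 mol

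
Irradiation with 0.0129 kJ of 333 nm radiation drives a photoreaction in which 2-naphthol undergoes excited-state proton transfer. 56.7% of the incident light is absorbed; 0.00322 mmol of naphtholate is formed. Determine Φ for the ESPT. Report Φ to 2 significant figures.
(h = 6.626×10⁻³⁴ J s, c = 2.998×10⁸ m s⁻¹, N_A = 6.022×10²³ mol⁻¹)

Φ = 0.16

Product: 0.00322 mmol = 3.22×10⁻⁶ mol.
Photon energy at 333 nm: hc/λ = (6.626×10⁻³⁴)(2.998×10⁸)/(333×10⁻⁹) = 5.965×10⁻¹⁹ J.
Incident energy: 0.0129 kJ = 12.9 J.
Photons incident: 12.9 / 5.965×10⁻¹⁹ = 2.163×10¹⁹, i.e. 2.163×10¹⁹/6.022×10²³ = 3.592×10⁻⁵ mol.
Photons absorbed: 0.567 × 3.592×10⁻⁵ = 2.037×10⁻⁵ mol.
Φ = 3.22×10⁻⁶ mol / 2.037×10⁻⁵ mol photons = 0.16.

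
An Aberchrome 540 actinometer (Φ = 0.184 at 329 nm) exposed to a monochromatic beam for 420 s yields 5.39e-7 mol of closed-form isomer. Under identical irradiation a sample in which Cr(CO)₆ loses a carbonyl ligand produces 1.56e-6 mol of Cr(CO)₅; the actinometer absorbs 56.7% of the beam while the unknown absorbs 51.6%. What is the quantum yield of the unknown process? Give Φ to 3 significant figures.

Φ = 0.585

Photons absorbed by the actinometer: 5.39e-7 / 0.184 = 2.929e-6 mol.
Incident flux: 2.929e-6 / 0.567 = 5.166e-6 einstein.
Absorbed by unknown: 0.516 × 5.166e-6 = 2.666e-6 mol.
Φ(unknown) = 1.56e-6 / 2.666e-6 = 0.585.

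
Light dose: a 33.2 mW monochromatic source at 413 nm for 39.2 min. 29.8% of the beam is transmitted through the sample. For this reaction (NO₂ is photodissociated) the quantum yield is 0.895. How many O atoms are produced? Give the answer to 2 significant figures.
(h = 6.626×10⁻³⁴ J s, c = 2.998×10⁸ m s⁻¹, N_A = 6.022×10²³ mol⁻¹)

Photon energy at 413 nm: hc/λ = (6.626×10⁻³⁴)(2.998×10⁸)/(413×10⁻⁹) = 4.810×10⁻¹⁹ J.
Energy delivered: (33.2 mW)(2352 s) = 78.09 J.
Photons incident: 78.09 / 4.810×10⁻¹⁹ = 1.623×10²⁰, i.e. 1.623×10²⁰/6.022×10²³ = 2.695×10⁻⁴ mol.
Fraction absorbed: 1 − 29.8/100 = 0.7020.
Photons absorbed: 0.7020 × 2.695×10⁻⁴ = 1.892×10⁻⁴ mol.
Product: Φ × n_abs = 0.895 × 1.892×10⁻⁴ = 1.693×10⁻⁴ mol.
As a count: 1.693×10⁻⁴ × 6.022×10²³ = 1.0×10²⁰.

1.0×10²⁰ atoms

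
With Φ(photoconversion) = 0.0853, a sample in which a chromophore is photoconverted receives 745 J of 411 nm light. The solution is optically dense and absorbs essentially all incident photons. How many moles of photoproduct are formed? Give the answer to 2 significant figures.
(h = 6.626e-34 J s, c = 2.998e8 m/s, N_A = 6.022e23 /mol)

Photon energy at 411 nm: hc/λ = (6.626e-34)(2.998e8)/(411e-9) = 4.833e-19 J.
Photons incident: 745 / 4.833e-19 = 1.541e21, i.e. 1.541e21/6.022e23 = 0.002559 mol.
Product: Φ × n_abs = 0.0853 × 0.002559 = 2.183e-4 mol.

2.2e-4 mol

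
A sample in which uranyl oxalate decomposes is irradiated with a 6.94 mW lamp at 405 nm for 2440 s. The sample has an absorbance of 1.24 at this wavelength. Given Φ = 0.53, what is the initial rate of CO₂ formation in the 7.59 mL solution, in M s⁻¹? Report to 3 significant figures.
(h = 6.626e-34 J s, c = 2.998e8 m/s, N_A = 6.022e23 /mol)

Photon energy at 405 nm: hc/λ = (6.626e-34)(2.998e8)/(405e-9) = 4.905e-19 J.
Energy delivered: (6.94 mW)(2440 s) = 16.93 J.
Photons incident: 16.93 / 4.905e-19 = 3.452e19, i.e. 3.452e19/6.022e23 = 5.732e-5 mol.
Fraction absorbed: 1 − 10^(−1.24) = 0.9425.
Photons absorbed: 0.9425 × 5.732e-5 = 5.402e-5 mol.
Product formed: 0.53 × 5.402e-5 = 2.863e-5 mol.
Rate: 2.863e-5 mol / (2440 s × 0.00759 L) = 1.55e-6 M s⁻¹.

1.55e-6 M s⁻¹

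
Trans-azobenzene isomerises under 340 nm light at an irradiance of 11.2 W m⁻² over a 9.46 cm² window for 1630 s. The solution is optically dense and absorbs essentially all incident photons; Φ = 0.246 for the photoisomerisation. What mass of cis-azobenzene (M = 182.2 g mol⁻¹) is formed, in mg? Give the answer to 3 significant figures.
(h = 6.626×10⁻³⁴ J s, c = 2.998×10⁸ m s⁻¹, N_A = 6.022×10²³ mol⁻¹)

2.20 mg

Photon energy at 340 nm: hc/λ = (6.626×10⁻³⁴)(2.998×10⁸)/(340×10⁻⁹) = 5.843×10⁻¹⁹ J.
Energy delivered: (11.2 W m⁻²)(9.46×10⁻⁴ m²)(1630 s) = 17.27 J.
Photons incident: 17.27 / 5.843×10⁻¹⁹ = 2.956×10¹⁹, i.e. 2.956×10¹⁹/6.022×10²³ = 4.909×10⁻⁵ mol.
Product: Φ × n_abs = 0.246 × 4.909×10⁻⁵ = 1.208×10⁻⁵ mol.
Mass: 1.208×10⁻⁵ × 182.2 = 0.002201 g = 2.20 mg.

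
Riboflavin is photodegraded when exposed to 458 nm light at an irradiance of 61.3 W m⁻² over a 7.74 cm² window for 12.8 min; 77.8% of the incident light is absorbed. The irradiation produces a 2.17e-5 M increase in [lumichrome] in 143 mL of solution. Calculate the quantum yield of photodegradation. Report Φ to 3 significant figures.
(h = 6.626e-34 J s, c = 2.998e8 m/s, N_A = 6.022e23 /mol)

Φ = 0.0286

Product: (2.17e-5 M)(0.143 L) = 3.103e-6 mol.
Photon energy at 458 nm: hc/λ = (6.626e-34)(2.998e8)/(458e-9) = 4.337e-19 J.
Energy delivered: (61.3 W m⁻²)(7.74e-4 m²)(768 s) = 36.44 J.
Photons incident: 36.44 / 4.337e-19 = 8.402e19, i.e. 8.402e19/6.022e23 = 1.395e-4 mol.
Photons absorbed: 0.778 × 1.395e-4 = 1.085e-4 mol.
Φ = 3.103e-6 mol / 1.085e-4 mol photons = 0.0286.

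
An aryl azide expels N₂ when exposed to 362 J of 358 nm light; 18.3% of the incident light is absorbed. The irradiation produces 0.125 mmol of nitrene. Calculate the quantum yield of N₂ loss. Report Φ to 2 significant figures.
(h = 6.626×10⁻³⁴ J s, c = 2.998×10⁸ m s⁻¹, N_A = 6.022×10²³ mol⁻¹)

Φ = 0.63

Product: 0.125 mmol = 1.25×10⁻⁴ mol.
Photon energy at 358 nm: hc/λ = (6.626×10⁻³⁴)(2.998×10⁸)/(358×10⁻⁹) = 5.549×10⁻¹⁹ J.
Photons incident: 362 / 5.549×10⁻¹⁹ = 6.524×10²⁰, i.e. 6.524×10²⁰/6.022×10²³ = 0.001083 mol.
Photons absorbed: 0.183 × 0.001083 = 1.982×10⁻⁴ mol.
Φ = 1.25×10⁻⁴ mol / 1.982×10⁻⁴ mol photons = 0.63.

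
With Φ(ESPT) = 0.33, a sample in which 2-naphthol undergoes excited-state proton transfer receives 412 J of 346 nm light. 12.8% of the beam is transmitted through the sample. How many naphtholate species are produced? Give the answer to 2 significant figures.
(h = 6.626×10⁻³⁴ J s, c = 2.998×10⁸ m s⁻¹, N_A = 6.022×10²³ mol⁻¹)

2.1×10²⁰ species

Photon energy at 346 nm: hc/λ = (6.626×10⁻³⁴)(2.998×10⁸)/(346×10⁻⁹) = 5.741×10⁻¹⁹ J.
Photons incident: 412 / 5.741×10⁻¹⁹ = 7.176×10²⁰, i.e. 7.176×10²⁰/6.022×10²³ = 0.001192 mol.
Fraction absorbed: 1 − 12.8/100 = 0.8720.
Photons absorbed: 0.8720 × 0.001192 = 0.001039 mol.
Product: Φ × n_abs = 0.33 × 0.001039 = 3.429×10⁻⁴ mol.
As a count: 3.429×10⁻⁴ × 6.022×10²³ = 2.1×10²⁰.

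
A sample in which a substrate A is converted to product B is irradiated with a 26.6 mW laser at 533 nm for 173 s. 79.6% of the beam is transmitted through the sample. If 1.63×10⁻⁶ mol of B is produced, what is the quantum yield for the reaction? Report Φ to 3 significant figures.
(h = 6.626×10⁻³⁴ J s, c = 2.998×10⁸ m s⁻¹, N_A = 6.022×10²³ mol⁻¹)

Photon energy at 533 nm: hc/λ = (6.626×10⁻³⁴)(2.998×10⁸)/(533×10⁻⁹) = 3.727×10⁻¹⁹ J.
Energy delivered: (26.6 mW)(173 s) = 4.602 J.
Photons incident: 4.602 / 3.727×10⁻¹⁹ = 1.235×10¹⁹, i.e. 1.235×10¹⁹/6.022×10²³ = 2.051×10⁻⁵ mol.
Fraction absorbed: 1 − 79.6/100 = 0.2040.
Photons absorbed: 0.2040 × 2.051×10⁻⁵ = 4.184×10⁻⁶ mol.
Φ = 1.63×10⁻⁶ mol / 4.184×10⁻⁶ mol photons = 0.390.

Φ = 0.390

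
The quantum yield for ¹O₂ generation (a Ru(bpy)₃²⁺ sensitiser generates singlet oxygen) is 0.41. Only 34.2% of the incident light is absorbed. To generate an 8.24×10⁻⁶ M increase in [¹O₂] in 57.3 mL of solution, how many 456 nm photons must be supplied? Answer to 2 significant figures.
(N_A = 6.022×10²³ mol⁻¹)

Product: (8.24×10⁻⁶ M)(0.0573 L) = 4.722×10⁻⁷ mol.
Photons that must be absorbed: 4.722×10⁻⁷ / 0.41 = 1.152×10⁻⁶ mol.
Incident photons needed: 1.152×10⁻⁶ / 0.342 = 3.368×10⁻⁶ mol.
Photon count: 3.368×10⁻⁶ × 6.022×10²³ = 2.0×10¹⁸.

2.0×10¹⁸ photons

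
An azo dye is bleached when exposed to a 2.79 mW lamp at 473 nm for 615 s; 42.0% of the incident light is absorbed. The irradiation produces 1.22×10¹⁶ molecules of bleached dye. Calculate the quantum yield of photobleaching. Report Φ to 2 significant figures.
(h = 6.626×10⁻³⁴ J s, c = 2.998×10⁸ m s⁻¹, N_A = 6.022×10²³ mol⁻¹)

Φ = 0.0071

Product: 1.22×10¹⁶ / 6.022×10²³ = 2.026×10⁻⁸ mol.
Photon energy at 473 nm: hc/λ = (6.626×10⁻³⁴)(2.998×10⁸)/(473×10⁻⁹) = 4.200×10⁻¹⁹ J.
Energy delivered: (2.79 mW)(615 s) = 1.716 J.
Photons incident: 1.716 / 4.200×10⁻¹⁹ = 4.086×10¹⁸, i.e. 4.086×10¹⁸/6.022×10²³ = 6.785×10⁻⁶ mol.
Photons absorbed: 0.420 × 6.785×10⁻⁶ = 2.850×10⁻⁶ mol.
Φ = 2.026×10⁻⁸ mol / 2.850×10⁻⁶ mol photons = 0.0071.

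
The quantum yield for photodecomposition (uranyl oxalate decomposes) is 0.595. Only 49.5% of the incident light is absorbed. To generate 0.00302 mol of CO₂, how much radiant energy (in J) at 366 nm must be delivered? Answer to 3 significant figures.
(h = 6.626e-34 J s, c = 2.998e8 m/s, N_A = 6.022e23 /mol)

Photons that must be absorbed: 0.00302 / 0.595 = 0.005076 mol.
Incident photons needed: 0.005076 / 0.495 = 0.01025 mol.
Photon energy: hc/λ = 5.428e-19 J; per mole, 3.269e5 J mol⁻¹.
Energy required: 0.01025 × 3.269e5 = 3350 J.

3350 J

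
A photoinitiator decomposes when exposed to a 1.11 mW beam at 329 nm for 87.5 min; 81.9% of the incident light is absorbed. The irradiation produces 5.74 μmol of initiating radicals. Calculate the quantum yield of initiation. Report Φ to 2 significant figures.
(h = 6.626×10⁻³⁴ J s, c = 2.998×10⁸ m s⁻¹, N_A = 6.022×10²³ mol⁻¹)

Product: 5.74 μmol = 5.74×10⁻⁶ mol.
Photon energy at 329 nm: hc/λ = (6.626×10⁻³⁴)(2.998×10⁸)/(329×10⁻⁹) = 6.038×10⁻¹⁹ J.
Energy delivered: (1.11 mW)(5250 s) = 5.828 J.
Photons incident: 5.828 / 6.038×10⁻¹⁹ = 9.652×10¹⁸, i.e. 9.652×10¹⁸/6.022×10²³ = 1.603×10⁻⁵ mol.
Photons absorbed: 0.819 × 1.603×10⁻⁵ = 1.313×10⁻⁵ mol.
Φ = 5.74×10⁻⁶ mol / 1.313×10⁻⁵ mol photons = 0.44.

Φ = 0.44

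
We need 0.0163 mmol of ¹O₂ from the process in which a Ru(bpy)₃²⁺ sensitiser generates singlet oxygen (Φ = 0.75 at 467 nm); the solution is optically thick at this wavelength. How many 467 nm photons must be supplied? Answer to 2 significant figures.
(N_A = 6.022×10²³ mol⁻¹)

1.3×10¹⁹ photons

Product: 0.0163 mmol = 1.63×10⁻⁵ mol.
Photons that must be absorbed: 1.63×10⁻⁵ / 0.75 = 2.173×10⁻⁵ mol.
Photon count: 2.173×10⁻⁵ × 6.022×10²³ = 1.3×10¹⁹.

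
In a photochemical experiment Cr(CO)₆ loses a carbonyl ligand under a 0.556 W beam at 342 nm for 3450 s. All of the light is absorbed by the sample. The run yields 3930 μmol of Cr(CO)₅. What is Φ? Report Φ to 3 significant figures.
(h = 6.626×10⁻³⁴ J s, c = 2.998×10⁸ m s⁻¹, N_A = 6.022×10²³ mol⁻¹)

Product: 3930 μmol = 0.00393 mol.
Photon energy at 342 nm: hc/λ = (6.626×10⁻³⁴)(2.998×10⁸)/(342×10⁻⁹) = 5.808×10⁻¹⁹ J.
Energy delivered: (0.556 W)(3450 s) = 1918 J.
Photons incident: 1918 / 5.808×10⁻¹⁹ = 3.302×10²¹, i.e. 3.302×10²¹/6.022×10²³ = 0.005483 mol.
Φ = 0.00393 mol / 0.005483 mol photons = 0.717.

Φ = 0.717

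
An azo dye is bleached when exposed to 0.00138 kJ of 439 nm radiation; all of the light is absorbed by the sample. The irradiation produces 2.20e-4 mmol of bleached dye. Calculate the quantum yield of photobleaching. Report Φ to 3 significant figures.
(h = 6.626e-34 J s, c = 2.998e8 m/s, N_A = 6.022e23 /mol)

Product: 2.20e-4 mmol = 2.20e-7 mol.
Photon energy at 439 nm: hc/λ = (6.626e-34)(2.998e8)/(439e-9) = 4.525e-19 J.
Incident energy: 0.00138 kJ = 1.38 J.
Photons incident: 1.38 / 4.525e-19 = 3.050e18, i.e. 3.050e18/6.022e23 = 5.065e-6 mol.
Φ = 2.20e-7 mol / 5.065e-6 mol photons = 0.0434.

Φ = 0.0434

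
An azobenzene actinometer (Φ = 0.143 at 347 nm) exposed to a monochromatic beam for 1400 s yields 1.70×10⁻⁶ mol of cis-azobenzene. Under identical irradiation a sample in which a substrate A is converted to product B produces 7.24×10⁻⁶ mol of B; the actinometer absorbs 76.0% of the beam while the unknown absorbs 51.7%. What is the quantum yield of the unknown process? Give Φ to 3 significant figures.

Φ = 0.895

Photons absorbed by the actinometer: 1.70×10⁻⁶ / 0.143 = 1.189×10⁻⁵ mol.
Incident flux: 1.189×10⁻⁵ / 0.760 = 1.564×10⁻⁵ einstein.
Absorbed by unknown: 0.517 × 1.564×10⁻⁵ = 8.086×10⁻⁶ mol.
Φ(unknown) = 7.24×10⁻⁶ / 8.086×10⁻⁶ = 0.895.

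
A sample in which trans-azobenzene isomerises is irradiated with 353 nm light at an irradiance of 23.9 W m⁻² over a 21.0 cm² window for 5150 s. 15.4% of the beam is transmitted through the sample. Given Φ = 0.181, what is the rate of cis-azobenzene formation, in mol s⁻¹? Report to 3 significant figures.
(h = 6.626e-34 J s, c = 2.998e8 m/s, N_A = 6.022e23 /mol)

Photon energy at 353 nm: hc/λ = (6.626e-34)(2.998e8)/(353e-9) = 5.627e-19 J.
Energy delivered: (23.9 W m⁻²)(21.0e-4 m²)(5150 s) = 258.5 J.
Photons incident: 258.5 / 5.627e-19 = 4.594e20, i.e. 4.594e20/6.022e23 = 7.629e-4 mol.
Fraction absorbed: 1 − 15.4/100 = 0.8460.
Photons absorbed: 0.8460 × 7.629e-4 = 6.454e-4 mol.
Product formed: 0.181 × 6.454e-4 = 1.168e-4 mol.
Rate: 1.168e-4 / 5150 s = 2.27e-8 mol s⁻¹.

2.27e-8 mol s⁻¹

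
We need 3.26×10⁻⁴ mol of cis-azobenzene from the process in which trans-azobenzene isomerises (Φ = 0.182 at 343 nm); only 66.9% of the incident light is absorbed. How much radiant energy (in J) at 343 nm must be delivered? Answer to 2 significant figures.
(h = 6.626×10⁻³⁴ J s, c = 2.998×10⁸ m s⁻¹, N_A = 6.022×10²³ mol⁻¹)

Photons that must be absorbed: 3.26×10⁻⁴ / 0.182 = 0.001791 mol.
Incident photons needed: 0.001791 / 0.669 = 0.002677 mol.
Photon energy: hc/λ = 5.791×10⁻¹⁹ J; per mole, 3.487×10⁵ J mol⁻¹.
Energy required: 0.002677 × 3.487×10⁵ = 930 J.

930 J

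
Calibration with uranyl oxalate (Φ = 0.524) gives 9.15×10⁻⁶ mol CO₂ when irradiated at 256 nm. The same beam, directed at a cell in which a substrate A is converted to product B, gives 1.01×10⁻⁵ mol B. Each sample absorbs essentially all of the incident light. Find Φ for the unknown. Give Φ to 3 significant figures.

Photons absorbed by the actinometer: 9.15×10⁻⁶ / 0.524 = 1.746×10⁻⁵ mol.
Φ(unknown) = 1.01×10⁻⁵ / 1.746×10⁻⁵ = 0.578.

Φ = 0.578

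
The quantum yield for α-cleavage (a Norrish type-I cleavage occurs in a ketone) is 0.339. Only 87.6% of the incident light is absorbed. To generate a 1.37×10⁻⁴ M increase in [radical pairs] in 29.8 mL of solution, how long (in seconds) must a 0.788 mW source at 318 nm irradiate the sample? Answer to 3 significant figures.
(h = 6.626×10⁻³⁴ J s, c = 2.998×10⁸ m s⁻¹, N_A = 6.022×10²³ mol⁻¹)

Product: (1.37×10⁻⁴ M)(0.0298 L) = 4.083×10⁻⁶ mol.
Photons that must be absorbed: 4.083×10⁻⁶ / 0.339 = 1.204×10⁻⁵ mol.
Incident photons needed: 1.204×10⁻⁵ / 0.876 = 1.374×10⁻⁵ mol.
Photon energy: hc/λ = 6.247×10⁻¹⁹ J; per mole, 3.762×10⁵ J mol⁻¹.
Energy required: 1.374×10⁻⁵ × 3.762×10⁵ = 5.169 J.
Time: 5.169 J / 0.000788 W = 6560 s.

t ≈ 6560 s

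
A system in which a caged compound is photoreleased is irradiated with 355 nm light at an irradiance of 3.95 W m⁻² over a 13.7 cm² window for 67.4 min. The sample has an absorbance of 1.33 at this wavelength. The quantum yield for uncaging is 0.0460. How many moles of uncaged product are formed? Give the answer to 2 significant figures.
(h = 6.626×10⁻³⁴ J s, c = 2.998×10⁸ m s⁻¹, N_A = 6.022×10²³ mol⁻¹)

2.8×10⁻⁶ mol

Photon energy at 355 nm: hc/λ = (6.626×10⁻³⁴)(2.998×10⁸)/(355×10⁻⁹) = 5.596×10⁻¹⁹ J.
Energy delivered: (3.95 W m⁻²)(13.7×10⁻⁴ m²)(4044 s) = 21.88 J.
Photons incident: 21.88 / 5.596×10⁻¹⁹ = 3.910×10¹⁹, i.e. 3.910×10¹⁹/6.022×10²³ = 6.493×10⁻⁵ mol.
Fraction absorbed: 1 − 10^(−1.33) = 0.9532.
Photons absorbed: 0.9532 × 6.493×10⁻⁵ = 6.189×10⁻⁵ mol.
Product: Φ × n_abs = 0.0460 × 6.189×10⁻⁵ = 2.847×10⁻⁶ mol.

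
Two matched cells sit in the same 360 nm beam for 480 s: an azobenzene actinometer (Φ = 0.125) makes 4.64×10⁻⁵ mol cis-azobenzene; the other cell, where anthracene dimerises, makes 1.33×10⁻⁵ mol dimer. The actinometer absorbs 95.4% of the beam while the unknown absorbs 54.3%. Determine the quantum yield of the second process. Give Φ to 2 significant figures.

Photons absorbed by the actinometer: 4.64×10⁻⁵ / 0.125 = 3.712×10⁻⁴ mol.
Incident flux: 3.712×10⁻⁴ / 0.954 = 3.891×10⁻⁴ einstein.
Absorbed by unknown: 0.543 × 3.891×10⁻⁴ = 2.113×10⁻⁴ mol.
Φ(unknown) = 1.33×10⁻⁵ / 2.113×10⁻⁴ = 0.063.

Φ = 0.063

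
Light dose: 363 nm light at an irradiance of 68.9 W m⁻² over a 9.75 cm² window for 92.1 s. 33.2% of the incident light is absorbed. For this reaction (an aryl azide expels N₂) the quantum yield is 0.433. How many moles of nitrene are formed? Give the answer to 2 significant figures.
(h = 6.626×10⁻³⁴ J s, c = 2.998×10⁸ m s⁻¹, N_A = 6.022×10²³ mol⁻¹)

Photon energy at 363 nm: hc/λ = (6.626×10⁻³⁴)(2.998×10⁸)/(363×10⁻⁹) = 5.472×10⁻¹⁹ J.
Energy delivered: (68.9 W m⁻²)(9.75×10⁻⁴ m²)(92.1 s) = 6.187 J.
Photons incident: 6.187 / 5.472×10⁻¹⁹ = 1.131×10¹⁹, i.e. 1.131×10¹⁹/6.022×10²³ = 1.878×10⁻⁵ mol.
Photons absorbed: 0.332 × 1.878×10⁻⁵ = 6.235×10⁻⁶ mol.
Product: Φ × n_abs = 0.433 × 6.235×10⁻⁶ = 2.700×10⁻⁶ mol.

2.7×10⁻⁶ mol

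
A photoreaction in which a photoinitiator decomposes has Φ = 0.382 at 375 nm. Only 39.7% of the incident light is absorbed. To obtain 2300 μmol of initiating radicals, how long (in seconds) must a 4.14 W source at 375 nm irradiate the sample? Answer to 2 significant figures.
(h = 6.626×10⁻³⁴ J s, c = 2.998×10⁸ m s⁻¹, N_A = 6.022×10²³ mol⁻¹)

t ≈ 1200 s

Product: 2300 μmol = 0.00230 mol.
Photons that must be absorbed: 0.00230 / 0.382 = 0.006021 mol.
Incident photons needed: 0.006021 / 0.397 = 0.01517 mol.
Photon energy: hc/λ = 5.297×10⁻¹⁹ J; per mole, 3.190×10⁵ J mol⁻¹.
Energy required: 0.01517 × 3.190×10⁵ = 4839 J.
Time: 4839 J / 4.14 W = 1200 s.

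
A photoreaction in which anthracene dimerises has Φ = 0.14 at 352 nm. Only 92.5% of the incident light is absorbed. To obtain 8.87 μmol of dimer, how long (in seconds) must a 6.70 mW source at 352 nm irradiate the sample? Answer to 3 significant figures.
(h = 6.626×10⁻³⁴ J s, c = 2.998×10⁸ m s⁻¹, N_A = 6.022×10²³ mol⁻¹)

Product: 8.87 μmol = 8.87×10⁻⁶ mol.
Photons that must be absorbed: 8.87×10⁻⁶ / 0.14 = 6.336×10⁻⁵ mol.
Incident photons needed: 6.336×10⁻⁵ / 0.925 = 6.850×10⁻⁵ mol.
Photon energy: hc/λ = 5.643×10⁻¹⁹ J; per mole, 3.398×10⁵ J mol⁻¹.
Energy required: 6.850×10⁻⁵ × 3.398×10⁵ = 23.28 J.
Time: 23.28 J / 0.0067 W = 3470 s.

t ≈ 3470 s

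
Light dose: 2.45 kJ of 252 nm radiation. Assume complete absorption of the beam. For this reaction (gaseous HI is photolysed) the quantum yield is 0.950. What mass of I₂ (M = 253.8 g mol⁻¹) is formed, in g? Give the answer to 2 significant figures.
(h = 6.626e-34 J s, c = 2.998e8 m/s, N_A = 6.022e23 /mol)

1.2 g

Photon energy at 252 nm: hc/λ = (6.626e-34)(2.998e8)/(252e-9) = 7.883e-19 J.
Incident energy: 2.45 kJ = 2450 J.
Photons incident: 2450 / 7.883e-19 = 3.108e21, i.e. 3.108e21/6.022e23 = 0.005161 mol.
Product: Φ × n_abs = 0.950 × 0.005161 = 0.004903 mol.
Mass: 0.004903 × 253.8 = 1.244 g = 1.2 g.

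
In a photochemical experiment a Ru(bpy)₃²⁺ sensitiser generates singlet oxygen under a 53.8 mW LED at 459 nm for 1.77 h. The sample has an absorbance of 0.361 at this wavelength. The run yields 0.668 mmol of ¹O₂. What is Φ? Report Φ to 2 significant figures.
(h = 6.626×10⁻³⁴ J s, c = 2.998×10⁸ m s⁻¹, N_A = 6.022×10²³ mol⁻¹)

Product: 0.668 mmol = 6.68×10⁻⁴ mol.
Photon energy at 459 nm: hc/λ = (6.626×10⁻³⁴)(2.998×10⁸)/(459×10⁻⁹) = 4.328×10⁻¹⁹ J.
Energy delivered: (53.8 mW)(6372 s) = 342.8 J.
Photons incident: 342.8 / 4.328×10⁻¹⁹ = 7.921×10²⁰, i.e. 7.921×10²⁰/6.022×10²³ = 0.001315 mol.
Fraction absorbed: 1 − 10^(−0.361) = 0.5645.
Photons absorbed: 0.5645 × 0.001315 = 7.423×10⁻⁴ mol.
Φ = 6.68×10⁻⁴ mol / 7.423×10⁻⁴ mol photons = 0.90.

Φ = 0.90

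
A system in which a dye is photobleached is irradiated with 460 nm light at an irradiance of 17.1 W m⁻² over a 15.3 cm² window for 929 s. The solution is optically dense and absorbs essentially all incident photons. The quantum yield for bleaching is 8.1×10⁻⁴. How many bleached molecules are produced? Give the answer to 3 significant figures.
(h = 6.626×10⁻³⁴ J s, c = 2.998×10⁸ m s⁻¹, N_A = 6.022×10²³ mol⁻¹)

Photon energy at 460 nm: hc/λ = (6.626×10⁻³⁴)(2.998×10⁸)/(460×10⁻⁹) = 4.318×10⁻¹⁹ J.
Energy delivered: (17.1 W m⁻²)(15.3×10⁻⁴ m²)(929 s) = 24.31 J.
Photons incident: 24.31 / 4.318×10⁻¹⁹ = 5.630×10¹⁹, i.e. 5.630×10¹⁹/6.022×10²³ = 9.349×10⁻⁵ mol.
Product: Φ × n_abs = 8.1×10⁻⁴ × 9.349×10⁻⁵ = 7.573×10⁻⁸ mol.
As a count: 7.573×10⁻⁸ × 6.022×10²³ = 4.56×10¹⁶.

4.56×10¹⁶ bleached molecules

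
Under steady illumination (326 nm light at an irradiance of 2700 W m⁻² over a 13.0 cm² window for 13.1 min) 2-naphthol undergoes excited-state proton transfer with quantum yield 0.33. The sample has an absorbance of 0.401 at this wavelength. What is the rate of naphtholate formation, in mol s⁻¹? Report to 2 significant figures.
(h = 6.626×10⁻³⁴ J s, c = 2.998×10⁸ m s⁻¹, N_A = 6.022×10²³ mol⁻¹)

1.9×10⁻⁶ mol s⁻¹

Photon energy at 326 nm: hc/λ = (6.626×10⁻³⁴)(2.998×10⁸)/(326×10⁻⁹) = 6.093×10⁻¹⁹ J.
Energy delivered: (2700 W m⁻²)(13.0×10⁻⁴ m²)(786 s) = 2759 J.
Photons incident: 2759 / 6.093×10⁻¹⁹ = 4.528×10²¹, i.e. 4.528×10²¹/6.022×10²³ = 0.007519 mol.
Fraction absorbed: 1 − 10^(−0.401) = 0.6028.
Photons absorbed: 0.6028 × 0.007519 = 0.004532 mol.
Product formed: 0.33 × 0.004532 = 0.001496 mol.
Rate: 0.001496 / 786 s = 1.9×10⁻⁶ mol s⁻¹.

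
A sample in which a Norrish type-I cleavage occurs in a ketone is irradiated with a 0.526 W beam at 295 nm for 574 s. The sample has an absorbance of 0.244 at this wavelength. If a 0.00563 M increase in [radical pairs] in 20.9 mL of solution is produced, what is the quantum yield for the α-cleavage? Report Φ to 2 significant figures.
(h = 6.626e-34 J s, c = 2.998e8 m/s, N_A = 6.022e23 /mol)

Product: (0.00563 M)(0.0209 L) = 1.177e-4 mol.
Photon energy at 295 nm: hc/λ = (6.626e-34)(2.998e8)/(295e-9) = 6.734e-19 J.
Energy delivered: (0.526 W)(574 s) = 301.9 J.
Photons incident: 301.9 / 6.734e-19 = 4.483e20, i.e. 4.483e20/6.022e23 = 7.444e-4 mol.
Fraction absorbed: 1 − 10^(−0.244) = 0.4298.
Photons absorbed: 0.4298 × 7.444e-4 = 3.199e-4 mol.
Φ = 1.177e-4 mol / 3.199e-4 mol photons = 0.37.

Φ = 0.37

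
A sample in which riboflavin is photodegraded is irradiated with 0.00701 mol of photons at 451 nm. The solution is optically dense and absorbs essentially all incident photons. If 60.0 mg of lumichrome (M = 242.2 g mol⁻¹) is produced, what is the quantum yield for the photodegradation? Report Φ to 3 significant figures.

Product: 60.0 mg / 242.2 g mol⁻¹ = 2.477×10⁻⁴ mol.
Φ = 2.477×10⁻⁴ mol / 0.00701 mol photons = 0.0353.

Φ = 0.0353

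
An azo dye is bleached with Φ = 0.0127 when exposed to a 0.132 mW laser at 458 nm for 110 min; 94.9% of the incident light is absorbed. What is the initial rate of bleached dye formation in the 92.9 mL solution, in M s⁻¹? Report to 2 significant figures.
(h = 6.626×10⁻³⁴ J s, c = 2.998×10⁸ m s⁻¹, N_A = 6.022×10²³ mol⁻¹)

6.6×10⁻¹¹ M s⁻¹

Photon energy at 458 nm: hc/λ = (6.626×10⁻³⁴)(2.998×10⁸)/(458×10⁻⁹) = 4.337×10⁻¹⁹ J.
Energy delivered: (0.132 mW)(6600 s) = 0.8712 J.
Photons incident: 0.8712 / 4.337×10⁻¹⁹ = 2.009×10¹⁸, i.e. 2.009×10¹⁸/6.022×10²³ = 3.336×10⁻⁶ mol.
Photons absorbed: 0.949 × 3.336×10⁻⁶ = 3.166×10⁻⁶ mol.
Product formed: 0.0127 × 3.166×10⁻⁶ = 4.021×10⁻⁸ mol.
Rate: 4.021×10⁻⁸ mol / (6600 s × 0.0929 L) = 6.6×10⁻¹¹ M s⁻¹.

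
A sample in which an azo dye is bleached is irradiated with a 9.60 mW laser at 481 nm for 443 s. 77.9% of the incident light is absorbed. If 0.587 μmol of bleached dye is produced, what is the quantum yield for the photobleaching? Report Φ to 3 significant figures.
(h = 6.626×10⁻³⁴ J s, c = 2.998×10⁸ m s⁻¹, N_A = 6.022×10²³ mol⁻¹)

Φ = 0.0441

Product: 0.587 μmol = 5.87×10⁻⁷ mol.
Photon energy at 481 nm: hc/λ = (6.626×10⁻³⁴)(2.998×10⁸)/(481×10⁻⁹) = 4.130×10⁻¹⁹ J.
Energy delivered: (9.60 mW)(443 s) = 4.253 J.
Photons incident: 4.253 / 4.130×10⁻¹⁹ = 1.030×10¹⁹, i.e. 1.030×10¹⁹/6.022×10²³ = 1.710×10⁻⁵ mol.
Photons absorbed: 0.779 × 1.710×10⁻⁵ = 1.332×10⁻⁵ mol.
Φ = 5.87×10⁻⁷ mol / 1.332×10⁻⁵ mol photons = 0.0441.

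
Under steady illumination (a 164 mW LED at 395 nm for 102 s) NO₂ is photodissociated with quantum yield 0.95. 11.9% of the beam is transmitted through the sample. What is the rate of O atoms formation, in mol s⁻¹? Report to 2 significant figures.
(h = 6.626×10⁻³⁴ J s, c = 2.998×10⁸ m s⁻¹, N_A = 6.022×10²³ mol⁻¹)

Photon energy at 395 nm: hc/λ = (6.626×10⁻³⁴)(2.998×10⁸)/(395×10⁻⁹) = 5.029×10⁻¹⁹ J.
Energy delivered: (164 mW)(102 s) = 16.73 J.
Photons incident: 16.73 / 5.029×10⁻¹⁹ = 3.327×10¹⁹, i.e. 3.327×10¹⁹/6.022×10²³ = 5.525×10⁻⁵ mol.
Fraction absorbed: 1 − 11.9/100 = 0.8810.
Photons absorbed: 0.8810 × 5.525×10⁻⁵ = 4.868×10⁻⁵ mol.
Product formed: 0.95 × 4.868×10⁻⁵ = 4.625×10⁻⁵ mol.
Rate: 4.625×10⁻⁵ / 102 s = 4.5×10⁻⁷ mol s⁻¹.

4.5×10⁻⁷ mol s⁻¹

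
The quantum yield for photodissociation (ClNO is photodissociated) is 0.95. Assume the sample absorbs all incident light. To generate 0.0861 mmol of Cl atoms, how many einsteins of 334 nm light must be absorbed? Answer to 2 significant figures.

9.1×10⁻⁵ einstein

Product: 0.0861 mmol = 8.61×10⁻⁵ mol.
Photons that must be absorbed: 8.61×10⁻⁵ / 0.95 = 9.063×10⁻⁵ mol.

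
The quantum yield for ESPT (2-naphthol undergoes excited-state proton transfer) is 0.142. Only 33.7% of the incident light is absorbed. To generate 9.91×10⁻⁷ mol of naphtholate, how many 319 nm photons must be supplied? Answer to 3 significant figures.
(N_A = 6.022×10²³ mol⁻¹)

Photons that must be absorbed: 9.91×10⁻⁷ / 0.142 = 6.979×10⁻⁶ mol.
Incident photons needed: 6.979×10⁻⁶ / 0.337 = 2.071×10⁻⁵ mol.
Photon count: 2.071×10⁻⁵ × 6.022×10²³ = 1.25×10¹⁹.

1.25×10¹⁹ photons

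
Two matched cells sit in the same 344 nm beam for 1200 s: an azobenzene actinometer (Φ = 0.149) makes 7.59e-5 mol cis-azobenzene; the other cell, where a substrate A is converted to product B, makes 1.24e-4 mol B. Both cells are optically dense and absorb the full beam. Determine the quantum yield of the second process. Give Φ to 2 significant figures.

Φ = 0.24

Photons absorbed by the actinometer: 7.59e-5 / 0.149 = 5.094e-4 mol.
Φ(unknown) = 1.24e-4 / 5.094e-4 = 0.24.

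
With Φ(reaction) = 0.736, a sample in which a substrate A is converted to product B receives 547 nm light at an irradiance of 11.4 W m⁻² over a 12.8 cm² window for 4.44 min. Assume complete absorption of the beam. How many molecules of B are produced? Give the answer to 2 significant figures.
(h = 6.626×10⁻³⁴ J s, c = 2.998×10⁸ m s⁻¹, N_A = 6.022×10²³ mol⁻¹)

7.9×10¹⁸ molecules

Photon energy at 547 nm: hc/λ = (6.626×10⁻³⁴)(2.998×10⁸)/(547×10⁻⁹) = 3.632×10⁻¹⁹ J.
Energy delivered: (11.4 W m⁻²)(12.8×10⁻⁴ m²)(266.4 s) = 3.887 J.
Photons incident: 3.887 / 3.632×10⁻¹⁹ = 1.070×10¹⁹, i.e. 1.070×10¹⁹/6.022×10²³ = 1.777×10⁻⁵ mol.
Product: Φ × n_abs = 0.736 × 1.777×10⁻⁵ = 1.308×10⁻⁵ mol.
As a count: 1.308×10⁻⁵ × 6.022×10²³ = 7.9×10¹⁸.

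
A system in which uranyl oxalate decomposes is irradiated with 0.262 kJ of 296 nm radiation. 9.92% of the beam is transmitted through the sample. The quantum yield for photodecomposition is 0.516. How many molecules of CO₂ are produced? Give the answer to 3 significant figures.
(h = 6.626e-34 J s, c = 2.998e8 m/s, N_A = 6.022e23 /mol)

Photon energy at 296 nm: hc/λ = (6.626e-34)(2.998e8)/(296e-9) = 6.711e-19 J.
Incident energy: 0.262 kJ = 262 J.
Photons incident: 262 / 6.711e-19 = 3.904e20, i.e. 3.904e20/6.022e23 = 6.483e-4 mol.
Fraction absorbed: 1 − 9.92/100 = 0.9008.
Photons absorbed: 0.9008 × 6.483e-4 = 5.840e-4 mol.
Product: Φ × n_abs = 0.516 × 5.840e-4 = 3.013e-4 mol.
As a count: 3.013e-4 × 6.022e23 = 1.81e20.

1.81e20 molecules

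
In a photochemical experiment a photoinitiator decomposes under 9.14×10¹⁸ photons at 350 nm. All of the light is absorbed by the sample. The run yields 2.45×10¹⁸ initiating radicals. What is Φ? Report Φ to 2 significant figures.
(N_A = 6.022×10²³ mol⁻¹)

Product: 2.45×10¹⁸ / 6.022×10²³ = 4.068×10⁻⁶ mol.
Moles of photons: 9.14×10¹⁸ / 6.022×10²³ = 1.518×10⁻⁵ mol.
Φ = 4.068×10⁻⁶ mol / 1.518×10⁻⁵ mol photons = 0.27.

Φ = 0.27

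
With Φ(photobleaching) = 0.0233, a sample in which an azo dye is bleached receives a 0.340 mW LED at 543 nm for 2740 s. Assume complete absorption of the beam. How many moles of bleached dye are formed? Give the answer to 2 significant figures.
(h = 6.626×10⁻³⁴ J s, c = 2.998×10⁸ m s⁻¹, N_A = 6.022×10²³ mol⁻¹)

Photon energy at 543 nm: hc/λ = (6.626×10⁻³⁴)(2.998×10⁸)/(543×10⁻⁹) = 3.658×10⁻¹⁹ J.
Energy delivered: (0.340 mW)(2740 s) = 0.9316 J.
Photons incident: 0.9316 / 3.658×10⁻¹⁹ = 2.547×10¹⁸, i.e. 2.547×10¹⁸/6.022×10²³ = 4.229×10⁻⁶ mol.
Product: Φ × n_abs = 0.0233 × 4.229×10⁻⁶ = 9.854×10⁻⁸ mol.

9.9×10⁻⁸ mol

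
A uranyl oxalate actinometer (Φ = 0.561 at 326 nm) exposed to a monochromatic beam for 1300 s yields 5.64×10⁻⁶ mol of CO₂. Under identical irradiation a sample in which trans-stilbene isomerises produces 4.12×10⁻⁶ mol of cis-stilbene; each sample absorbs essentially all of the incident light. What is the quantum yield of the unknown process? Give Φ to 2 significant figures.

Φ = 0.41

Photons absorbed by the actinometer: 5.64×10⁻⁶ / 0.561 = 1.005×10⁻⁵ mol.
Φ(unknown) = 4.12×10⁻⁶ / 1.005×10⁻⁵ = 0.41.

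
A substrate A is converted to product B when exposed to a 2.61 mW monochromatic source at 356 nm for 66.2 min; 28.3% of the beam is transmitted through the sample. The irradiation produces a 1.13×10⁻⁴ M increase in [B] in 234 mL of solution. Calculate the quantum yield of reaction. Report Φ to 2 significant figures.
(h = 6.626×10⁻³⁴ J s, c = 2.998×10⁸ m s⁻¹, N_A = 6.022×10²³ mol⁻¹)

Φ = 1.2

Product: (1.13×10⁻⁴ M)(0.234 L) = 2.644×10⁻⁵ mol.
Photon energy at 356 nm: hc/λ = (6.626×10⁻³⁴)(2.998×10⁸)/(356×10⁻⁹) = 5.580×10⁻¹⁹ J.
Energy delivered: (2.61 mW)(3972 s) = 10.37 J.
Photons incident: 10.37 / 5.580×10⁻¹⁹ = 1.858×10¹⁹, i.e. 1.858×10¹⁹/6.022×10²³ = 3.085×10⁻⁵ mol.
Fraction absorbed: 1 − 28.3/100 = 0.7170.
Photons absorbed: 0.7170 × 3.085×10⁻⁵ = 2.212×10⁻⁵ mol.
Φ = 2.644×10⁻⁵ mol / 2.212×10⁻⁵ mol photons = 1.2.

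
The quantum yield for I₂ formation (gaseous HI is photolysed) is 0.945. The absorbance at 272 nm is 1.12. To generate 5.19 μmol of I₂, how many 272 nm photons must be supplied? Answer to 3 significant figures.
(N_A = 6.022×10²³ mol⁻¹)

3.58×10¹⁸ photons

Product: 5.19 μmol = 5.19×10⁻⁶ mol.
Photons that must be absorbed: 5.19×10⁻⁶ / 0.945 = 5.492×10⁻⁶ mol.
Fraction absorbed: 1 − 10^(−1.12) = 0.9241.
Incident photons needed: 5.492×10⁻⁶ / 0.9241 = 5.943×10⁻⁶ mol.
Photon count: 5.943×10⁻⁶ × 6.022×10²³ = 3.58×10¹⁸.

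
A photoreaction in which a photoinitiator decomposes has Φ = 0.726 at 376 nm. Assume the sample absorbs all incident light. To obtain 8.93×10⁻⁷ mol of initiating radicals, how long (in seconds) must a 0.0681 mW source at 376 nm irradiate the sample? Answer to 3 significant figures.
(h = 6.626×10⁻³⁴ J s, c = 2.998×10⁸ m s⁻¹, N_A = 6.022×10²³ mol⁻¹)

t ≈ 5750 s

Photons that must be absorbed: 8.93×10⁻⁷ / 0.726 = 1.230×10⁻⁶ mol.
Photon energy: hc/λ = 5.283×10⁻¹⁹ J; per mole, 3.181×10⁵ J mol⁻¹.
Energy required: 1.230×10⁻⁶ × 3.181×10⁵ = 0.3913 J.
Time: 0.3913 J / 6.81e-05 W = 5750 s.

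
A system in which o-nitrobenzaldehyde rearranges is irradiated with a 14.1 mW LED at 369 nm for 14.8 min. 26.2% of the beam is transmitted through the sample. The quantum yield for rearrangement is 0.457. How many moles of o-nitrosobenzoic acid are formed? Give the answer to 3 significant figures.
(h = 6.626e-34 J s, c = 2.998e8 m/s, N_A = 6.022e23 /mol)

Photon energy at 369 nm: hc/λ = (6.626e-34)(2.998e8)/(369e-9) = 5.383e-19 J.
Energy delivered: (14.1 mW)(888 s) = 12.52 J.
Photons incident: 12.52 / 5.383e-19 = 2.326e19, i.e. 2.326e19/6.022e23 = 3.863e-5 mol.
Fraction absorbed: 1 − 26.2/100 = 0.7380.
Photons absorbed: 0.7380 × 3.863e-5 = 2.851e-5 mol.
Product: Φ × n_abs = 0.457 × 2.851e-5 = 1.303e-5 mol.

1.30e-5 mol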